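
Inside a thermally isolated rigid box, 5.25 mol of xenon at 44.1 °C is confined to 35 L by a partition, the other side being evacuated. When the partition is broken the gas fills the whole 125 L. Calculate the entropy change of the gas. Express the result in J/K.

No heat is exchanged and no work is done, so the ideal-gas temperature stays constant.
Entropy is a state function; using a reversible isothermal path, ΔS_gas = nR ln(V₂/V₁) = 5.25 × 8.314 × ln(125/35) = 55.6 J/K.

ΔS_gas = 55.6 J/K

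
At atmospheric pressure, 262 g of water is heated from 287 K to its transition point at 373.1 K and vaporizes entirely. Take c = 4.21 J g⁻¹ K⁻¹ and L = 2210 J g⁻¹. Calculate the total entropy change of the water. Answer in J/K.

Warming step: ΔS₁ = m c ln(T_tr/T_i) = 262 × 4.21 × ln(373.1/287) = 289.4 J/K.
Phase change: ΔS₂ = +mL/T_tr = 262 × 2210 / 373.1 = 1552 J/K.
ΔS_total = (289.4) + (1552) = 1840 J/K.

ΔS = 1840 J/K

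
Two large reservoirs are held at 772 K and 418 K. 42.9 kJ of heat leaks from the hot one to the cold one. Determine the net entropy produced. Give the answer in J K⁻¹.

ΔS_total = 47.1 J/K

ΔS_hot = −Q/T_H = −42900/772 = -55.57 J/K and ΔS_cold = +Q/T_C = 42900/418 = 102.63 J/K.
ΔS_total = -55.57 + 102.63 = 47.1 J/K, positive as the second law requires.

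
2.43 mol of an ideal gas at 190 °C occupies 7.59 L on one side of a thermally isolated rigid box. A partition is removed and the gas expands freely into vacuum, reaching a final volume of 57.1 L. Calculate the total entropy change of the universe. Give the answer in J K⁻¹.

For an ideal gas in free expansion Q = 0 and W = 0, so T is unchanged.
Entropy is a state function; using a reversible isothermal path, ΔS_gas = nR ln(V₂/V₁) = 2.43 × 8.314 × ln(57.1/7.59) = 40.8 J/K.
The insulated surroundings exchange no heat, so ΔS_surr = 0 and ΔS_universe = ΔS_gas.

ΔS_universe = 40.8 J/K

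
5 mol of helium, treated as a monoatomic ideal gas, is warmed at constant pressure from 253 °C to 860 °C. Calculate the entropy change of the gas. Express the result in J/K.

In kelvin: T₁ = 526.15 K, T₂ = 1133.15 K. At constant pressure, ΔS = nC_p ln(T₂/T₁) with C_p = 5R/2 = 20.79 J mol⁻¹ K⁻¹.
ΔS = 5 × 20.79 × ln(1133.15/526.15) = 79.7 J/K.

ΔS = 79.7 J/K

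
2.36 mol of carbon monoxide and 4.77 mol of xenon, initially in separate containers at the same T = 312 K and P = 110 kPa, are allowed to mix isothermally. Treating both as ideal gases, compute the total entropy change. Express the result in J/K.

Mole fractions: x_A = 2.36/7.13 = 0.331, x_B = 0.669.
ΔS_mix = −R(n_A ln x_A + n_B ln x_B) = −8.314 × (2.36 ln 0.331 + 4.77 ln 0.669) = 37.6 J/K.

ΔS_mix = 37.6 J/K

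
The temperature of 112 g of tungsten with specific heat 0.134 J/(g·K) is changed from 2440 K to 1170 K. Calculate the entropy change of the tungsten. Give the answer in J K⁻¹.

ΔS = -11 J/K

ΔS = ∫dQ_rev/T = m c ln(T₂/T₁) = 112 × 0.134 × ln(1170/2440) = -11 J/K.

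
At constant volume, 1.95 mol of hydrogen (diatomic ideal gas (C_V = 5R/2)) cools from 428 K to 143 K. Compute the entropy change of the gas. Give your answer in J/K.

At constant volume, ΔS = nC_V ln(T₂/T₁) with C_V = 5R/2 = 20.79 J mol⁻¹ K⁻¹.
ΔS = 1.95 × 20.79 × ln(143/428) = -44.4 J/K.

ΔS = -44.4 J/K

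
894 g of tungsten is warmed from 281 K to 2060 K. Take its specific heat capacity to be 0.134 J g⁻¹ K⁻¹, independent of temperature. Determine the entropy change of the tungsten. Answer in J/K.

ΔS = ∫dQ_rev/T = m c ln(T₂/T₁) = 894 × 0.134 × ln(2060/281) = 239 J/K.

ΔS = 239 J/K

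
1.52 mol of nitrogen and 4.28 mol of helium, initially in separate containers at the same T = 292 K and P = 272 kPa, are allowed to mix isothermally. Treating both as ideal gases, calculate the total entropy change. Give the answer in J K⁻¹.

Mole fractions: x_A = 1.52/5.8 = 0.262, x_B = 0.738.
ΔS_mix = −R(n_A ln x_A + n_B ln x_B) = −8.314 × (1.52 ln 0.262 + 4.28 ln 0.738) = 27.7 J/K.

ΔS_mix = 27.7 J/K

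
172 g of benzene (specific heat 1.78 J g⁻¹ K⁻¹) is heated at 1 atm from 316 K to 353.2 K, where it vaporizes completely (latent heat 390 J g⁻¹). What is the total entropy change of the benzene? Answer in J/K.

ΔS = 224 J/K

Warming step: ΔS₁ = m c ln(T_tr/T_i) = 172 × 1.78 × ln(353.2/316) = 34.07 J/K.
Phase change: ΔS₂ = +mL/T_tr = 172 × 390 / 353.2 = 189.9 J/K.
ΔS_total = (34.07) + (189.9) = 224 J/K.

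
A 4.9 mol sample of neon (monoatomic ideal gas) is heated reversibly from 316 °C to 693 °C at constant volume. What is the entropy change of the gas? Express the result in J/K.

ΔS = 30.2 J/K

In kelvin: T₁ = 589.15 K, T₂ = 966.15 K. At constant volume, ΔS = nC_V ln(T₂/T₁) with C_V = 3R/2 = 12.47 J mol⁻¹ K⁻¹.
ΔS = 4.9 × 12.47 × ln(966.15/589.15) = 30.2 J/K.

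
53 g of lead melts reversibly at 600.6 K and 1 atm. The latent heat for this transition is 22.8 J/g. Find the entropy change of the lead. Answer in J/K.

ΔS = 2.01 J/K

Heat absorbed by the substance: Q = mL = 53 × 22.8 = 1208.4 J.
At constant T, ΔS = Q_rev/T = 1208.4 / 600.6 = 2.01 J/K.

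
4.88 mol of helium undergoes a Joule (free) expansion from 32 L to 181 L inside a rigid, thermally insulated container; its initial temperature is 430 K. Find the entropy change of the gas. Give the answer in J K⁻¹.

For an ideal gas in free expansion Q = 0 and W = 0, so T is unchanged.
Entropy is a state function; using a reversible isothermal path, ΔS_gas = nR ln(V₂/V₁) = 4.88 × 8.314 × ln(181/32) = 70.3 J/K.

ΔS_gas = 70.3 J/K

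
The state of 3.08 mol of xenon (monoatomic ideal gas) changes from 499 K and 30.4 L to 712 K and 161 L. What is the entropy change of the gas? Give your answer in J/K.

ΔS = 56.3 J/K

Entropy is a state function: ΔS = nC_V ln(T₂/T₁) + nR ln(V₂/V₁), with C_V = 3R/2 = 12.47 J mol⁻¹ K⁻¹ for a monoatomic ideal gas.
ΔS = 3.08 × [12.47 × ln(712/499) + 8.314 × ln(161/30.4)] = 56.3 J/K.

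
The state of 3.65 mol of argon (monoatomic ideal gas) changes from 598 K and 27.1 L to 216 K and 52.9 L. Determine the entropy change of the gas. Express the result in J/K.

Entropy is a state function: ΔS = nC_V ln(T₂/T₁) + nR ln(V₂/V₁), with C_V = 3R/2 = 12.47 J mol⁻¹ K⁻¹ for a monoatomic ideal gas.
ΔS = 3.65 × [12.47 × ln(216/598) + 8.314 × ln(52.9/27.1)] = -26.1 J/K.

ΔS = -26.1 J/K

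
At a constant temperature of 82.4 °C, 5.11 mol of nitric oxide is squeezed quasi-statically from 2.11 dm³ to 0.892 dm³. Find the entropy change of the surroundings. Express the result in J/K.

ΔS_surr = 36.6 J/K

For an isothermal ideal gas ΔS_gas = nR ln(V₂/V₁) = 5.11 × 8.314 × ln(0.892/2.11) = -36.6 J/K.
The process is reversible, so ΔS_surr = −ΔS_gas = 36.6 J/K and ΔS_universe = 0.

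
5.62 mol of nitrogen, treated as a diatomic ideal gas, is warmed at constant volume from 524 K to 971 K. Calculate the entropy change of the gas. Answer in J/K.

ΔS = 72.1 J/K

At constant volume, ΔS = nC_V ln(T₂/T₁) with C_V = 5R/2 = 20.79 J mol⁻¹ K⁻¹.
ΔS = 5.62 × 20.79 × ln(971/524) = 72.1 J/K.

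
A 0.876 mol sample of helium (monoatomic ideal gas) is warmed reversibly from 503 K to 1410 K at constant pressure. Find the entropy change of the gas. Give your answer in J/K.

At constant pressure, ΔS = nC_p ln(T₂/T₁) with C_p = 5R/2 = 20.79 J mol⁻¹ K⁻¹.
ΔS = 0.876 × 20.79 × ln(1410/503) = 18.8 J/K.

ΔS = 18.8 J/K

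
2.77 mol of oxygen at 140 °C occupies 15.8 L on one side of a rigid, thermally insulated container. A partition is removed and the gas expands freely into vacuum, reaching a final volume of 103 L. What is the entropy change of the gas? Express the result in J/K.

For an ideal gas in free expansion Q = 0 and W = 0, so T is unchanged.
Entropy is a state function; using a reversible isothermal path, ΔS_gas = nR ln(V₂/V₁) = 2.77 × 8.314 × ln(103/15.8) = 43.2 J/K.

ΔS_gas = 43.2 J/K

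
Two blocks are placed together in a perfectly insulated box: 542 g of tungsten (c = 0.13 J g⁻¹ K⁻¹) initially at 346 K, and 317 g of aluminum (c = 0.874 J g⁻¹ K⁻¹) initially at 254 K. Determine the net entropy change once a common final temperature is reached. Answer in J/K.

Energy balance: T_f = (m₁c₁T₁ + m₂c₂T₂)/(m₁c₁ + m₂c₂) = 272.65 K.
ΔS₁ = m₁c₁ ln(T_f/T₁) = 70.46 × ln(272.65/346) = -16.786 J/K.
ΔS₂ = m₂c₂ ln(T_f/T₂) = 277.058 × ln(272.65/254) = 19.634 J/K.
ΔS_total = -16.786 + 19.634 = 2.85 J/K.

ΔS_total = 2.85 J/K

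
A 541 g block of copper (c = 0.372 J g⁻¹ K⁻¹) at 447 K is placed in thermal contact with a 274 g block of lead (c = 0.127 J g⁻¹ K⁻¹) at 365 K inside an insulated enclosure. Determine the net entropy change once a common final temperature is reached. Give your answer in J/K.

ΔS_total = 0.581 J/K

Energy balance: T_f = (m₁c₁T₁ + m₂c₂T₂)/(m₁c₁ + m₂c₂) = 434.91 K.
ΔS₁ = m₁c₁ ln(T_f/T₁) = 201.252 × ln(434.91/447) = -5.517 J/K.
ΔS₂ = m₂c₂ ln(T_f/T₂) = 34.798 × ln(434.91/365) = 6.098 J/K.
ΔS_total = -5.517 + 6.098 = 0.581 J/K.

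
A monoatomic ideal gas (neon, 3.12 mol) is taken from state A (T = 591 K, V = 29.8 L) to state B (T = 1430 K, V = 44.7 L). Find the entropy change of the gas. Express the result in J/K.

Entropy is a state function: ΔS = nC_V ln(T₂/T₁) + nR ln(V₂/V₁), with C_V = 3R/2 = 12.47 J mol⁻¹ K⁻¹ for a monoatomic ideal gas.
ΔS = 3.12 × [12.47 × ln(1430/591) + 8.314 × ln(44.7/29.8)] = 44.9 J/K.

ΔS = 44.9 J/K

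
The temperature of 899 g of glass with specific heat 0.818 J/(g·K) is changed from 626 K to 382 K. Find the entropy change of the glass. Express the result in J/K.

ΔS = -363 J/K

ΔS = ∫dQ_rev/T = m c ln(T₂/T₁) = 899 × 0.818 × ln(382/626) = -363 J/K.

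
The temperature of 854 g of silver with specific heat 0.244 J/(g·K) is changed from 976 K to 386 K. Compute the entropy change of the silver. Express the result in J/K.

ΔS = ∫dQ_rev/T = m c ln(T₂/T₁) = 854 × 0.244 × ln(386/976) = -193 J/K.

ΔS = -193 J/K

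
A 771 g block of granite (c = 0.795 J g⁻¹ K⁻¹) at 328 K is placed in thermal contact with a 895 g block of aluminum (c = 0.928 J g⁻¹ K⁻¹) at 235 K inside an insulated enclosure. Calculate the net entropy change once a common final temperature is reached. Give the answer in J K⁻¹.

ΔS_total = 19.8 J/K

Energy balance: T_f = (m₁c₁T₁ + m₂c₂T₂)/(m₁c₁ + m₂c₂) = 274.49 K.
ΔS₁ = m₁c₁ ln(T_f/T₁) = 612.945 × ln(274.49/328) = -109.2 J/K.
ΔS₂ = m₂c₂ ln(T_f/T₂) = 830.56 × ln(274.49/235) = 129 J/K.
ΔS_total = -109.2 + 129 = 19.8 J/K.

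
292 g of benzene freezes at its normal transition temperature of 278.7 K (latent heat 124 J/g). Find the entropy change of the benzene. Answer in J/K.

ΔS = -130 J/K

Heat released by the substance: Q = −mL = −292 × 124 = −36208 J.
At constant T, ΔS = Q_rev/T = −36208 / 278.7 = -130 J/K.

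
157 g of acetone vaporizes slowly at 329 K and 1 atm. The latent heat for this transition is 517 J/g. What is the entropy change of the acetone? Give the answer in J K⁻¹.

ΔS = 247 J/K

Heat absorbed by the substance: Q = mL = 157 × 517 = 81169 J.
At constant T, ΔS = Q_rev/T = 81169 / 329 = 247 J/K.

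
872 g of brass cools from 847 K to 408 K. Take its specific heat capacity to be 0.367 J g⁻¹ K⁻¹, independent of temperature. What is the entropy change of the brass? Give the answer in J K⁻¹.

ΔS = -234 J/K

ΔS = ∫dQ_rev/T = m c ln(T₂/T₁) = 872 × 0.367 × ln(408/847) = -234 J/K.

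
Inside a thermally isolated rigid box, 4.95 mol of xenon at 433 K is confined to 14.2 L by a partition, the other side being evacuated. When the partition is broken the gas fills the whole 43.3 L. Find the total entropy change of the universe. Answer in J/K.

No heat is exchanged and no work is done, so the ideal-gas temperature stays constant.
Entropy is a state function; using a reversible isothermal path, ΔS_gas = nR ln(V₂/V₁) = 4.95 × 8.314 × ln(43.3/14.2) = 45.9 J/K.
The insulated surroundings exchange no heat, so ΔS_surr = 0 and ΔS_universe = ΔS_gas.

ΔS_universe = 45.9 J/K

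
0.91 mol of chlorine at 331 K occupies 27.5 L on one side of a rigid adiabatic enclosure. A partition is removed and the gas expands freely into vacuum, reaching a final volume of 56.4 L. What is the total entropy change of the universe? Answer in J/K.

ΔS_universe = 5.43 J/K

No heat is exchanged and no work is done, so the ideal-gas temperature stays constant.
Entropy is a state function; using a reversible isothermal path, ΔS_gas = nR ln(V₂/V₁) = 0.91 × 8.314 × ln(56.4/27.5) = 5.43 J/K.
The insulated surroundings exchange no heat, so ΔS_surr = 0 and ΔS_universe = ΔS_gas.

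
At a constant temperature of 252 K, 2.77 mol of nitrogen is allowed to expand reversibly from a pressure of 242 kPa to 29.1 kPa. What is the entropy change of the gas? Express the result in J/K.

ΔS_gas = 48.8 J/K

For an isothermal ideal gas ΔS_gas = nR ln(P₁/P₂) = 2.77 × 8.314 × ln(242/29.1) = 48.8 J/K.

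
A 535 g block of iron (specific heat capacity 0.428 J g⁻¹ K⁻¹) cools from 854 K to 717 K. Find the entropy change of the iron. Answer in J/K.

ΔS = ∫dQ_rev/T = m c ln(T₂/T₁) = 535 × 0.428 × ln(717/854) = -40 J/K.

ΔS = -40 J/K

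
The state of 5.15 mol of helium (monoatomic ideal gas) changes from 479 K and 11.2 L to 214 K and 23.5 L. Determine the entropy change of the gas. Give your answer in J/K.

ΔS = -20 J/K

Entropy is a state function: ΔS = nC_V ln(T₂/T₁) + nR ln(V₂/V₁), with C_V = 3R/2 = 12.47 J mol⁻¹ K⁻¹ for a monoatomic ideal gas.
ΔS = 5.15 × [12.47 × ln(214/479) + 8.314 × ln(23.5/11.2)] = -20 J/K.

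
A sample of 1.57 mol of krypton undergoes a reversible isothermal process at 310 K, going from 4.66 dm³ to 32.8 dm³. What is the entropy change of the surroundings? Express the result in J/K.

ΔS_surr = -25.5 J/K

For an isothermal ideal gas ΔS_gas = nR ln(V₂/V₁) = 1.57 × 8.314 × ln(32.8/4.66) = 25.5 J/K.
The process is reversible, so ΔS_surr = −ΔS_gas = -25.5 J/K and ΔS_universe = 0.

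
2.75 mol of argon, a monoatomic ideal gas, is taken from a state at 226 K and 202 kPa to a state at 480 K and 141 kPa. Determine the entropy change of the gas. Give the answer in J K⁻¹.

ΔS = nC_p ln(T₂/T₁) − nR ln(P₂/P₁), with C_p = 5R/2 = 20.79 J mol⁻¹ K⁻¹ for a monoatomic ideal gas.
ΔS = 2.75 × [20.79 × ln(480/226) − 8.314 × ln(141/202)] = 51.3 J/K.

ΔS = 51.3 J/K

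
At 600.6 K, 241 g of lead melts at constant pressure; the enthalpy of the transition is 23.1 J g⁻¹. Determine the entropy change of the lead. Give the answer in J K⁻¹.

ΔS = 9.27 J/K

Heat absorbed by the substance: Q = mL = 241 × 23.1 = 5567.1 J.
At constant T, ΔS = Q_rev/T = 5567.1 / 600.6 = 9.27 J/K.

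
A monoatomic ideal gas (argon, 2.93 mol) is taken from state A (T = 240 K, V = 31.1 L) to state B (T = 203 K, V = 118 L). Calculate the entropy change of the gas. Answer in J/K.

Entropy is a state function: ΔS = nC_V ln(T₂/T₁) + nR ln(V₂/V₁), with C_V = 3R/2 = 12.47 J mol⁻¹ K⁻¹ for a monoatomic ideal gas.
ΔS = 2.93 × [12.47 × ln(203/240) + 8.314 × ln(118/31.1)] = 26.4 J/K.

ΔS = 26.4 J/K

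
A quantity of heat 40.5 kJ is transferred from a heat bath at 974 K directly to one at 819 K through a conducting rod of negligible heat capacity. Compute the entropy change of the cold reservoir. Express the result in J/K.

The cold reservoir gains heat Q, so ΔS_cold = +Q/T_C = 40500/819 = 49.5 J/K.

ΔS_cold = 49.5 J/K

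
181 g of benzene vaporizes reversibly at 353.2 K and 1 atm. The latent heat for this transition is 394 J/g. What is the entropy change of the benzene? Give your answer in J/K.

Heat absorbed by the substance: Q = mL = 181 × 394 = 71314 J.
At constant T, ΔS = Q_rev/T = 71314 / 353.2 = 202 J/K.

ΔS = 202 J/K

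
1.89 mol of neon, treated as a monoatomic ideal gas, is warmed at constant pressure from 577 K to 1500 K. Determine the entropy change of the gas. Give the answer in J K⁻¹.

At constant pressure, ΔS = nC_p ln(T₂/T₁) with C_p = 5R/2 = 20.79 J mol⁻¹ K⁻¹.
ΔS = 1.89 × 20.79 × ln(1500/577) = 37.5 J/K.

ΔS = 37.5 J/K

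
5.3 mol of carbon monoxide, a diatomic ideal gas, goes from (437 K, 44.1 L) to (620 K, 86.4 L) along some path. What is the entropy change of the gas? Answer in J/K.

Entropy is a state function: ΔS = nC_V ln(T₂/T₁) + nR ln(V₂/V₁), with C_V = 5R/2 = 20.79 J mol⁻¹ K⁻¹ for a diatomic ideal gas.
ΔS = 5.3 × [20.79 × ln(620/437) + 8.314 × ln(86.4/44.1)] = 68.2 J/K.

ΔS = 68.2 J/K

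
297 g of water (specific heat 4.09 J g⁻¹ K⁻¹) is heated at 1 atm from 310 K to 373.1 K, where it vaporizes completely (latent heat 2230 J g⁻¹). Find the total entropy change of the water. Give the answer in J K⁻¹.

Warming step: ΔS₁ = m c ln(T_tr/T_i) = 297 × 4.09 × ln(373.1/310) = 225.1 J/K.
Phase change: ΔS₂ = +mL/T_tr = 297 × 2230 / 373.1 = 1775 J/K.
ΔS_total = (225.1) + (1775) = 2000 J/K.

ΔS = 2000 J/K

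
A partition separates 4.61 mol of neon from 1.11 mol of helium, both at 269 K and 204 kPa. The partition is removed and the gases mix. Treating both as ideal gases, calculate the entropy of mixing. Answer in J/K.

ΔS_mix = 23.4 J/K

Mole fractions: x_A = 4.61/5.72 = 0.806, x_B = 0.194.
ΔS_mix = −R(n_A ln x_A + n_B ln x_B) = −8.314 × (4.61 ln 0.806 + 1.11 ln 0.194) = 23.4 J/K.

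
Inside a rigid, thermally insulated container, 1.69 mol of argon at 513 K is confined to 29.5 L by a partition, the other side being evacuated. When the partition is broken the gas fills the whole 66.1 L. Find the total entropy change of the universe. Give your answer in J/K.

For an ideal gas in free expansion Q = 0 and W = 0, so T is unchanged.
Entropy is a state function; using a reversible isothermal path, ΔS_gas = nR ln(V₂/V₁) = 1.69 × 8.314 × ln(66.1/29.5) = 11.3 J/K.
The insulated surroundings exchange no heat, so ΔS_surr = 0 and ΔS_universe = ΔS_gas.

ΔS_universe = 11.3 J/K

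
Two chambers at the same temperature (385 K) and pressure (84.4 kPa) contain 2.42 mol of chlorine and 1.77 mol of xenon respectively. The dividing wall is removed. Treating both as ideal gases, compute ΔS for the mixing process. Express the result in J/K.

ΔS_mix = 23.7 J/K

Mole fractions: x_A = 2.42/4.19 = 0.578, x_B = 0.422.
ΔS_mix = −R(n_A ln x_A + n_B ln x_B) = −8.314 × (2.42 ln 0.578 + 1.77 ln 0.422) = 23.7 J/K.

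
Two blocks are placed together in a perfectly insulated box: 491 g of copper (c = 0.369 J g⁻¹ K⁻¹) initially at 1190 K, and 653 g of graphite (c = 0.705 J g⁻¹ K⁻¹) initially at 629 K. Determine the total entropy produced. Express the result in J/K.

ΔS_total = 28.6 J/K

Energy balance: T_f = (m₁c₁T₁ + m₂c₂T₂)/(m₁c₁ + m₂c₂) = 787.43 K.
ΔS₁ = m₁c₁ ln(T_f/T₁) = 181.179 × ln(787.43/1190) = -74.81 J/K.
ΔS₂ = m₂c₂ ln(T_f/T₂) = 460.365 × ln(787.43/629) = 103.4 J/K.
ΔS_total = -74.81 + 103.4 = 28.6 J/K.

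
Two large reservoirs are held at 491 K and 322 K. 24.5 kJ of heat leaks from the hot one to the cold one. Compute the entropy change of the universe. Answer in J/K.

ΔS_total = 26.2 J/K

ΔS_hot = −Q/T_H = −24500/491 = -49.9 J/K and ΔS_cold = +Q/T_C = 24500/322 = 76.09 J/K.
ΔS_total = -49.9 + 76.09 = 26.2 J/K, positive as the second law requires.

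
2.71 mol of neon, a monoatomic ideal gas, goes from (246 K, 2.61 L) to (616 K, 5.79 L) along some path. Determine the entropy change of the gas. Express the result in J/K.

Entropy is a state function: ΔS = nC_V ln(T₂/T₁) + nR ln(V₂/V₁), with C_V = 3R/2 = 12.47 J mol⁻¹ K⁻¹ for a monoatomic ideal gas.
ΔS = 2.71 × [12.47 × ln(616/246) + 8.314 × ln(5.79/2.61)] = 49 J/K.

ΔS = 49 J/K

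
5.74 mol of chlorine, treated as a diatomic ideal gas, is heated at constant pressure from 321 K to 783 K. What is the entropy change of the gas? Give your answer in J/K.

At constant pressure, ΔS = nC_p ln(T₂/T₁) with C_p = 7R/2 = 29.1 J mol⁻¹ K⁻¹.
ΔS = 5.74 × 29.1 × ln(783/321) = 149 J/K.

ΔS = 149 J/K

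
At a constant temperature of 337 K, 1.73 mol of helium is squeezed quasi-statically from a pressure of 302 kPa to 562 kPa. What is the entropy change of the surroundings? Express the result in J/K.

ΔS_surr = 8.93 J/K

For an isothermal ideal gas ΔS_gas = nR ln(P₁/P₂) = 1.73 × 8.314 × ln(302/562) = -8.93 J/K.
The process is reversible, so ΔS_surr = −ΔS_gas = 8.93 J/K and ΔS_universe = 0.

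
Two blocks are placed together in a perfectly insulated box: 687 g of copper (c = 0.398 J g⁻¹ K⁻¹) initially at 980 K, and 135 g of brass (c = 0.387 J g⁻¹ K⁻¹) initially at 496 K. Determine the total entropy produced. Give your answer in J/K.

ΔS_total = 8.7 J/K

Energy balance: T_f = (m₁c₁T₁ + m₂c₂T₂)/(m₁c₁ + m₂c₂) = 902.36 K.
ΔS₁ = m₁c₁ ln(T_f/T₁) = 273.426 × ln(902.36/980) = -22.57 J/K.
ΔS₂ = m₂c₂ ln(T_f/T₂) = 52.245 × ln(902.36/496) = 31.27 J/K.
ΔS_total = -22.57 + 31.27 = 8.7 J/K.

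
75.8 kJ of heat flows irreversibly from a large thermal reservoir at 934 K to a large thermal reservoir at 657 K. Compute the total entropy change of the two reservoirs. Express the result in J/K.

ΔS_hot = −Q/T_H = −75800/934 = -81.16 J/K and ΔS_cold = +Q/T_C = 75800/657 = 115.4 J/K.
ΔS_total = -81.16 + 115.4 = 34.2 J/K, positive as the second law requires.

ΔS_total = 34.2 J/K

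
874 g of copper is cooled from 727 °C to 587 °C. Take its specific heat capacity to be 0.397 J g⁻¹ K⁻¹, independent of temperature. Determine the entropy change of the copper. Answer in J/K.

ΔS = -52.3 J/K

In kelvin: T₁ = 1000.15 K, T₂ = 860.15 K. ΔS = ∫dQ_rev/T = m c ln(T₂/T₁) = 874 × 0.397 × ln(860.15/1000.15) = -52.3 J/K.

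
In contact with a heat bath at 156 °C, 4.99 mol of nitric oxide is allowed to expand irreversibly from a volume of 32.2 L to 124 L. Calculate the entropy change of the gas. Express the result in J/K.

ΔS_gas = 55.9 J/K

Entropy is a state function, so ΔS_gas depends only on the end states.
For an isothermal ideal gas ΔS_gas = nR ln(V₂/V₁) = 4.99 × 8.314 × ln(124/32.2) = 55.9 J/K.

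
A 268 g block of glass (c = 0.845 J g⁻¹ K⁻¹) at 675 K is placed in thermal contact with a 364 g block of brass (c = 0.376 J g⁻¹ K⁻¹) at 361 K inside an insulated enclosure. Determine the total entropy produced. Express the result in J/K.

ΔS_total = 15.7 J/K

Energy balance: T_f = (m₁c₁T₁ + m₂c₂T₂)/(m₁c₁ + m₂c₂) = 556.72 K.
ΔS₁ = m₁c₁ ln(T_f/T₁) = 226.46 × ln(556.72/675) = -43.63 J/K.
ΔS₂ = m₂c₂ ln(T_f/T₂) = 136.864 × ln(556.72/361) = 59.29 J/K.
ΔS_total = -43.63 + 59.29 = 15.7 J/K.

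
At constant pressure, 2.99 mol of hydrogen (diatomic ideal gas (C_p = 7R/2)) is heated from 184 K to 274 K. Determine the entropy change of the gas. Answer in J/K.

At constant pressure, ΔS = nC_p ln(T₂/T₁) with C_p = 7R/2 = 29.1 J mol⁻¹ K⁻¹.
ΔS = 2.99 × 29.1 × ln(274/184) = 34.6 J/K.

ΔS = 34.6 J/K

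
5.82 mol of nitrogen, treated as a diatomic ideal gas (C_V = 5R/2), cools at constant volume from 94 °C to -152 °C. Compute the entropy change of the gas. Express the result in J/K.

In kelvin: T₁ = 367.15 K, T₂ = 121.15 K. At constant volume, ΔS = nC_V ln(T₂/T₁) with C_V = 5R/2 = 20.79 J mol⁻¹ K⁻¹.
ΔS = 5.82 × 20.79 × ln(121.15/367.15) = -134 J/K.

ΔS = -134 J/K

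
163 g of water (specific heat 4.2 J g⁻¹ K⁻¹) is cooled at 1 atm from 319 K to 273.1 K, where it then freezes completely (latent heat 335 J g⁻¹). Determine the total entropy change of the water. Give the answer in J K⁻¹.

ΔS = -306 J/K

Cooling step: ΔS₁ = m c ln(T_tr/T_i) = 163 × 4.2 × ln(273.1/319) = -106.4 J/K.
Phase change: ΔS₂ = −mL/T_tr = −163 × 335 / 273.1 = -199.9 J/K.
ΔS_total = (-106.4) + (-199.9) = -306 J/K.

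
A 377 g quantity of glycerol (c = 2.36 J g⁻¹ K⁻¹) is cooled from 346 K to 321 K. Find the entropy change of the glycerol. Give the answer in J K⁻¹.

ΔS = -66.7 J/K

ΔS = ∫dQ_rev/T = m c ln(T₂/T₁) = 377 × 2.36 × ln(321/346) = -66.7 J/K.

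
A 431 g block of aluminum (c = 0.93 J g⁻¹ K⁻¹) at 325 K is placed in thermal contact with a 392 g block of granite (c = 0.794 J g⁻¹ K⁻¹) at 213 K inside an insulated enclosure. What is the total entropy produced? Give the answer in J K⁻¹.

ΔS_total = 15.3 J/K

Energy balance: T_f = (m₁c₁T₁ + m₂c₂T₂)/(m₁c₁ + m₂c₂) = 276.05 K.
ΔS₁ = m₁c₁ ln(T_f/T₁) = 400.83 × ln(276.05/325) = -65.44 J/K.
ΔS₂ = m₂c₂ ln(T_f/T₂) = 311.248 × ln(276.05/213) = 80.7 J/K.
ΔS_total = -65.44 + 80.7 = 15.3 J/K.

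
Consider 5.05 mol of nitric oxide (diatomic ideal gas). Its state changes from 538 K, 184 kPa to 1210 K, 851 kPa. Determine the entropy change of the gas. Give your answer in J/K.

ΔS = nC_p ln(T₂/T₁) − nR ln(P₂/P₁), with C_p = 7R/2 = 29.1 J mol⁻¹ K⁻¹ for a diatomic ideal gas.
ΔS = 5.05 × [29.1 × ln(1210/538) − 8.314 × ln(851/184)] = 54.8 J/K.

ΔS = 54.8 J/K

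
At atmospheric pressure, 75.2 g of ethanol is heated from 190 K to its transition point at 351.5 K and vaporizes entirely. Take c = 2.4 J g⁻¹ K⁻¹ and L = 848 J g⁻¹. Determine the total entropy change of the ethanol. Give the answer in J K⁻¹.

Warming step: ΔS₁ = m c ln(T_tr/T_i) = 75.2 × 2.4 × ln(351.5/190) = 111 J/K.
Phase change: ΔS₂ = +mL/T_tr = 75.2 × 848 / 351.5 = 181.4 J/K.
ΔS_total = (111) + (181.4) = 292 J/K.

ΔS = 292 J/K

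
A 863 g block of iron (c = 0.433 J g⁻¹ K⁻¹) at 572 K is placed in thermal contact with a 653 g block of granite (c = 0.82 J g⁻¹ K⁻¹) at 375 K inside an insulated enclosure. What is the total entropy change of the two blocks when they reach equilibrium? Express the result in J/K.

ΔS_total = 20 J/K

Energy balance: T_f = (m₁c₁T₁ + m₂c₂T₂)/(m₁c₁ + m₂c₂) = 455.97 K.
ΔS₁ = m₁c₁ ln(T_f/T₁) = 373.679 × ln(455.97/572) = -84.72 J/K.
ΔS₂ = m₂c₂ ln(T_f/T₂) = 535.46 × ln(455.97/375) = 104.7 J/K.
ΔS_total = -84.72 + 104.7 = 20 J/K.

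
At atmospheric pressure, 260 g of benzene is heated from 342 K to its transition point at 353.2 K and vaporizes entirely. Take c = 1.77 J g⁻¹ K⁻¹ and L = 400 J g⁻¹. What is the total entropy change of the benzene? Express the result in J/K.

Warming step: ΔS₁ = m c ln(T_tr/T_i) = 260 × 1.77 × ln(353.2/342) = 14.83 J/K.
Phase change: ΔS₂ = +mL/T_tr = 260 × 400 / 353.2 = 294.5 J/K.
ΔS_total = (14.83) + (294.5) = 309 J/K.

ΔS = 309 J/K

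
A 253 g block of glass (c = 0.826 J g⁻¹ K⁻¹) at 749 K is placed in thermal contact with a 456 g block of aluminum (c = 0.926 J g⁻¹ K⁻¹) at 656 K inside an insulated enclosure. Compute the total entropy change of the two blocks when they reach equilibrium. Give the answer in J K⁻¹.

Energy balance: T_f = (m₁c₁T₁ + m₂c₂T₂)/(m₁c₁ + m₂c₂) = 686.79 K.
ΔS₁ = m₁c₁ ln(T_f/T₁) = 208.978 × ln(686.79/749) = -18.12 J/K.
ΔS₂ = m₂c₂ ln(T_f/T₂) = 422.256 × ln(686.79/656) = 19.37 J/K.
ΔS_total = -18.12 + 19.37 = 1.25 J/K.

ΔS_total = 1.25 J/K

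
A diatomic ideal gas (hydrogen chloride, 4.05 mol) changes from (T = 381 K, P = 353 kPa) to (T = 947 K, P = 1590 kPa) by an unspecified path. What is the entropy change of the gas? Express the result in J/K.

ΔS = 56.6 J/K

ΔS = nC_p ln(T₂/T₁) − nR ln(P₂/P₁), with C_p = 7R/2 = 29.1 J mol⁻¹ K⁻¹ for a diatomic ideal gas.
ΔS = 4.05 × [29.1 × ln(947/381) − 8.314 × ln(1590/353)] = 56.6 J/K.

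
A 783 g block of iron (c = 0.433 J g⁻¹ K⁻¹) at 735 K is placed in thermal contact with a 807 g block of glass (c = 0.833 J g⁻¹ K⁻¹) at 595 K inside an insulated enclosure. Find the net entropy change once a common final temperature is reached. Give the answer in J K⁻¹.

Energy balance: T_f = (m₁c₁T₁ + m₂c₂T₂)/(m₁c₁ + m₂c₂) = 641.94 K.
ΔS₁ = m₁c₁ ln(T_f/T₁) = 339.039 × ln(641.94/735) = -45.9 J/K.
ΔS₂ = m₂c₂ ln(T_f/T₂) = 672.231 × ln(641.94/595) = 51.04 J/K.
ΔS_total = -45.9 + 51.04 = 5.14 J/K.

ΔS_total = 5.14 J/K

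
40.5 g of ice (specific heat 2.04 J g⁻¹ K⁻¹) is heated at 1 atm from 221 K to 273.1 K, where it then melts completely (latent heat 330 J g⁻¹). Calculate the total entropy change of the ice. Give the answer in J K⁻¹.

ΔS = 66.4 J/K

Warming step: ΔS₁ = m c ln(T_tr/T_i) = 40.5 × 2.04 × ln(273.1/221) = 17.49 J/K.
Phase change: ΔS₂ = +mL/T_tr = 40.5 × 330 / 273.1 = 48.94 J/K.
ΔS_total = (17.49) + (48.94) = 66.4 J/K.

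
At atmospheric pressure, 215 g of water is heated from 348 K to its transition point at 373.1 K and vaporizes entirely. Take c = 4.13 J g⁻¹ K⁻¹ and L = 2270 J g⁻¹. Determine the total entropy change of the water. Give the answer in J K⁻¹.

Warming step: ΔS₁ = m c ln(T_tr/T_i) = 215 × 4.13 × ln(373.1/348) = 61.84 J/K.
Phase change: ΔS₂ = +mL/T_tr = 215 × 2270 / 373.1 = 1308 J/K.
ΔS_total = (61.84) + (1308) = 1370 J/K.

ΔS = 1370 J/K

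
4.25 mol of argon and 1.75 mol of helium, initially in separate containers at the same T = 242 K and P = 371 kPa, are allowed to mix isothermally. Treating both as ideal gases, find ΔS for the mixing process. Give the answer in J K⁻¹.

ΔS_mix = 30.1 J/K

Mole fractions: x_A = 4.25/6 = 0.708, x_B = 0.292.
ΔS_mix = −R(n_A ln x_A + n_B ln x_B) = −8.314 × (4.25 ln 0.708 + 1.75 ln 0.292) = 30.1 J/K.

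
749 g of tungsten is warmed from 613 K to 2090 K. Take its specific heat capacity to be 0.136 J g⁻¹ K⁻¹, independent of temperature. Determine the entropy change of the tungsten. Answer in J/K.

ΔS = 125 J/K

ΔS = ∫dQ_rev/T = m c ln(T₂/T₁) = 749 × 0.136 × ln(2090/613) = 125 J/K.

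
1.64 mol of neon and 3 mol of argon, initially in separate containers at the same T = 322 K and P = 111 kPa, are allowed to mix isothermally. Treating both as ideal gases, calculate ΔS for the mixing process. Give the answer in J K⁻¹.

ΔS_mix = 25.1 J/K

Mole fractions: x_A = 1.64/4.64 = 0.353, x_B = 0.647.
ΔS_mix = −R(n_A ln x_A + n_B ln x_B) = −8.314 × (1.64 ln 0.353 + 3 ln 0.647) = 25.1 J/K.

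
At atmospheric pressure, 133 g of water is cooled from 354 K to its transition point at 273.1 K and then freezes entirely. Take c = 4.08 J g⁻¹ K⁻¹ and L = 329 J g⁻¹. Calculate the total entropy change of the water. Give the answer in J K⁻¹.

ΔS = -301 J/K

Cooling step: ΔS₁ = m c ln(T_tr/T_i) = 133 × 4.08 × ln(273.1/354) = -140.8 J/K.
Phase change: ΔS₂ = −mL/T_tr = −133 × 329 / 273.1 = -160.2 J/K.
ΔS_total = (-140.8) + (-160.2) = -301 J/K.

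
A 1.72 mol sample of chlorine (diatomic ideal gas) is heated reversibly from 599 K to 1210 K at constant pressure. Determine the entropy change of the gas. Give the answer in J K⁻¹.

At constant pressure, ΔS = nC_p ln(T₂/T₁) with C_p = 7R/2 = 29.1 J mol⁻¹ K⁻¹.
ΔS = 1.72 × 29.1 × ln(1210/599) = 35.2 J/K.

ΔS = 35.2 J/K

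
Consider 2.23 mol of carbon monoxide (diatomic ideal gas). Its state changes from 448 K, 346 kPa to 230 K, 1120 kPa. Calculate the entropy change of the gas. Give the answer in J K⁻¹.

ΔS = -65 J/K

ΔS = nC_p ln(T₂/T₁) − nR ln(P₂/P₁), with C_p = 7R/2 = 29.1 J mol⁻¹ K⁻¹ for a diatomic ideal gas.
ΔS = 2.23 × [29.1 × ln(230/448) − 8.314 × ln(1120/346)] = -65 J/K.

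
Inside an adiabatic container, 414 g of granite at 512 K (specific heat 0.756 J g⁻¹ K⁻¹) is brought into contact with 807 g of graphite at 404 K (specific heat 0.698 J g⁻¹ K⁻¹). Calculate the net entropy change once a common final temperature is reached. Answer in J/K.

ΔS_total = 5.76 J/K

Energy balance: T_f = (m₁c₁T₁ + m₂c₂T₂)/(m₁c₁ + m₂c₂) = 442.58 K.
ΔS₁ = m₁c₁ ln(T_f/T₁) = 312.984 × ln(442.58/512) = -45.61 J/K.
ΔS₂ = m₂c₂ ln(T_f/T₂) = 563.286 × ln(442.58/404) = 51.37 J/K.
ΔS_total = -45.61 + 51.37 = 5.76 J/K.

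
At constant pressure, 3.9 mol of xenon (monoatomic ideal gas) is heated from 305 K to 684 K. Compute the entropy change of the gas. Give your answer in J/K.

At constant pressure, ΔS = nC_p ln(T₂/T₁) with C_p = 5R/2 = 20.79 J mol⁻¹ K⁻¹.
ΔS = 3.9 × 20.79 × ln(684/305) = 65.5 J/K.

ΔS = 65.5 J/K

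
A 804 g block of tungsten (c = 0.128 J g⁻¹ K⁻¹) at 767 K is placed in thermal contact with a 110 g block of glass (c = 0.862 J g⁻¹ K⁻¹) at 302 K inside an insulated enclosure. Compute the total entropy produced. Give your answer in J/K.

Energy balance: T_f = (m₁c₁T₁ + m₂c₂T₂)/(m₁c₁ + m₂c₂) = 544.01 K.
ΔS₁ = m₁c₁ ln(T_f/T₁) = 102.912 × ln(544.01/767) = -35.35 J/K.
ΔS₂ = m₂c₂ ln(T_f/T₂) = 94.82 × ln(544.01/302) = 55.81 J/K.
ΔS_total = -35.35 + 55.81 = 20.5 J/K.

ΔS_total = 20.5 J/K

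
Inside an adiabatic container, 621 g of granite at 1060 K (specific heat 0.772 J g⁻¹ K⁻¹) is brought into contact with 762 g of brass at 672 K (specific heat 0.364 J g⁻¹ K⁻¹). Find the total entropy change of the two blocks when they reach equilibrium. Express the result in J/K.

ΔS_total = 17.4 J/K

Energy balance: T_f = (m₁c₁T₁ + m₂c₂T₂)/(m₁c₁ + m₂c₂) = 917.79 K.
ΔS₁ = m₁c₁ ln(T_f/T₁) = 479.412 × ln(917.79/1060) = -69.06 J/K.
ΔS₂ = m₂c₂ ln(T_f/T₂) = 277.368 × ln(917.79/672) = 86.46 J/K.
ΔS_total = -69.06 + 86.46 = 17.4 J/K.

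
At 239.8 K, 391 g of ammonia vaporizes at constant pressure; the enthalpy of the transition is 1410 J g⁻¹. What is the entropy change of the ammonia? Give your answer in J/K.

ΔS = 2300 J/K

Heat absorbed by the substance: Q = mL = 391 × 1410 = 551310 J.
At constant T, ΔS = Q_rev/T = 551310 / 239.8 = 2300 J/K.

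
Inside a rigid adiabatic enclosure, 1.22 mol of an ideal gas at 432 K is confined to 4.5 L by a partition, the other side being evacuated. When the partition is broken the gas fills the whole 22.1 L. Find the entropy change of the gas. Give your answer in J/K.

For an ideal gas in free expansion Q = 0 and W = 0, so T is unchanged.
Entropy is a state function; using a reversible isothermal path, ΔS_gas = nR ln(V₂/V₁) = 1.22 × 8.314 × ln(22.1/4.5) = 16.1 J/K.

ΔS_gas = 16.1 J/K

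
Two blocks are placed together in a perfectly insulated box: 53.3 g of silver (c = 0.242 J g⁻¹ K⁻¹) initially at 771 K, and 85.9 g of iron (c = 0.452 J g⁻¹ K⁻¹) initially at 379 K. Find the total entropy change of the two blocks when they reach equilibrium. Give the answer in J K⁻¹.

ΔS_total = 2.71 J/K

Energy balance: T_f = (m₁c₁T₁ + m₂c₂T₂)/(m₁c₁ + m₂c₂) = 476.75 K.
ΔS₁ = m₁c₁ ln(T_f/T₁) = 12.8986 × ln(476.75/771) = -6.2 J/K.
ΔS₂ = m₂c₂ ln(T_f/T₂) = 38.8268 × ln(476.75/379) = 8.909 J/K.
ΔS_total = -6.2 + 8.909 = 2.71 J/K.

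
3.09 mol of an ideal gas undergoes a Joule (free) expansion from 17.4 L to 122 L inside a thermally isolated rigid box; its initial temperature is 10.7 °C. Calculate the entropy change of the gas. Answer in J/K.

ΔS_gas = 50 J/K

For an ideal gas in free expansion Q = 0 and W = 0, so T is unchanged.
Entropy is a state function; using a reversible isothermal path, ΔS_gas = nR ln(V₂/V₁) = 3.09 × 8.314 × ln(122/17.4) = 50 J/K.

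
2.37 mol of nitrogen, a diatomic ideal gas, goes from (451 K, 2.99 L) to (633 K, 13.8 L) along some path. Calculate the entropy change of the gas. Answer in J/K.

Entropy is a state function: ΔS = nC_V ln(T₂/T₁) + nR ln(V₂/V₁), with C_V = 5R/2 = 20.79 J mol⁻¹ K⁻¹ for a diatomic ideal gas.
ΔS = 2.37 × [20.79 × ln(633/451) + 8.314 × ln(13.8/2.99)] = 46.8 J/K.

ΔS = 46.8 J/K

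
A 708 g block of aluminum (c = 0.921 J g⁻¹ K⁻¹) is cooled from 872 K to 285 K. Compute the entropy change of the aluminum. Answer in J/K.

ΔS = -729 J/K

ΔS = ∫dQ_rev/T = m c ln(T₂/T₁) = 708 × 0.921 × ln(285/872) = -729 J/K.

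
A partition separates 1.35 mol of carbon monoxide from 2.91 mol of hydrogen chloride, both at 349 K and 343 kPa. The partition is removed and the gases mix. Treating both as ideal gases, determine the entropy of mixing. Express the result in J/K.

ΔS_mix = 22.1 J/K

Mole fractions: x_A = 1.35/4.26 = 0.317, x_B = 0.683.
ΔS_mix = −R(n_A ln x_A + n_B ln x_B) = −8.314 × (1.35 ln 0.317 + 2.91 ln 0.683) = 22.1 J/K.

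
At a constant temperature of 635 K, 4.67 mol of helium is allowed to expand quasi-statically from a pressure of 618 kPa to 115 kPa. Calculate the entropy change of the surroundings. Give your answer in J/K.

For an isothermal ideal gas ΔS_gas = nR ln(P₁/P₂) = 4.67 × 8.314 × ln(618/115) = 65.3 J/K.
The process is reversible, so ΔS_surr = −ΔS_gas = -65.3 J/K and ΔS_universe = 0.

ΔS_surr = -65.3 J/K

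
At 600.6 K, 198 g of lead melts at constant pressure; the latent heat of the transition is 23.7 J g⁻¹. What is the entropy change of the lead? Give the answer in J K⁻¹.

ΔS = 7.81 J/K

Heat absorbed by the substance: Q = mL = 198 × 23.7 = 4692.6 J.
At constant T, ΔS = Q_rev/T = 4692.6 / 600.6 = 7.81 J/K.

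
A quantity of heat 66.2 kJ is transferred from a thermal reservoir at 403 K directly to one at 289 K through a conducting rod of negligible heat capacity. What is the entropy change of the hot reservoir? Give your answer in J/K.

ΔS_hot = -164 J/K

The hot reservoir loses heat Q, so ΔS_hot = −Q/T_H = −66200/403 = -164 J/K.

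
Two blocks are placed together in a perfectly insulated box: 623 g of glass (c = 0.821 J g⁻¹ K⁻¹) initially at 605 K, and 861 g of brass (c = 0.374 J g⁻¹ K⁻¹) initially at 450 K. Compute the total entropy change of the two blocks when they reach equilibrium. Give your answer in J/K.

ΔS_total = 8.44 J/K

Energy balance: T_f = (m₁c₁T₁ + m₂c₂T₂)/(m₁c₁ + m₂c₂) = 545.12 K.
ΔS₁ = m₁c₁ ln(T_f/T₁) = 511.483 × ln(545.12/605) = -53.31 J/K.
ΔS₂ = m₂c₂ ln(T_f/T₂) = 322.014 × ln(545.12/450) = 61.75 J/K.
ΔS_total = -53.31 + 61.75 = 8.44 J/K.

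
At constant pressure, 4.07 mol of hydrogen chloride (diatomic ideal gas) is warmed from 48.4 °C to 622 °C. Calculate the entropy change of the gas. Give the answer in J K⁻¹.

In kelvin: T₁ = 321.55 K, T₂ = 895.15 K. At constant pressure, ΔS = nC_p ln(T₂/T₁) with C_p = 7R/2 = 29.1 J mol⁻¹ K⁻¹.
ΔS = 4.07 × 29.1 × ln(895.15/321.55) = 121 J/K.

ΔS = 121 J/K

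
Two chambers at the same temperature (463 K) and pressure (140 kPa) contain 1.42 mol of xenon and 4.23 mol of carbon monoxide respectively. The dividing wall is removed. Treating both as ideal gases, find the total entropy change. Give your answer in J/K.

Mole fractions: x_A = 1.42/5.65 = 0.251, x_B = 0.749.
ΔS_mix = −R(n_A ln x_A + n_B ln x_B) = −8.314 × (1.42 ln 0.251 + 4.23 ln 0.749) = 26.5 J/K.

ΔS_mix = 26.5 J/K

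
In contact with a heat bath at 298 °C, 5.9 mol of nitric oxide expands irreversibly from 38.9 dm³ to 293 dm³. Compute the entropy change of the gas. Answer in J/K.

Entropy is a state function, so ΔS_gas depends only on the end states.
For an isothermal ideal gas ΔS_gas = nR ln(V₂/V₁) = 5.9 × 8.314 × ln(293/38.9) = 99 J/K.

ΔS_gas = 99 J/K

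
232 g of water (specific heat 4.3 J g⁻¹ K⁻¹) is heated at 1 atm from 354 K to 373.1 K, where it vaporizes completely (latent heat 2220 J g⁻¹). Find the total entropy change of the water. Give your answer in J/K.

Warming step: ΔS₁ = m c ln(T_tr/T_i) = 232 × 4.3 × ln(373.1/354) = 52.42 J/K.
Phase change: ΔS₂ = +mL/T_tr = 232 × 2220 / 373.1 = 1380 J/K.
ΔS_total = (52.42) + (1380) = 1430 J/K.

ΔS = 1430 J/K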